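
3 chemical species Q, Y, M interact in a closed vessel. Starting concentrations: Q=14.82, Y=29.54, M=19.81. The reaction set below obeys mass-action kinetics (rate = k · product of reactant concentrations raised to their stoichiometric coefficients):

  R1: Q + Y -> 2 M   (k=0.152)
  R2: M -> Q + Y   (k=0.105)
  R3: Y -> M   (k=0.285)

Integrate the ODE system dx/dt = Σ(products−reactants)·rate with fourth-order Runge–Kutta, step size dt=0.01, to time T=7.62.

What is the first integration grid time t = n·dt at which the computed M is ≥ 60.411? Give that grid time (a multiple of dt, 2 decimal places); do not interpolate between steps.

RK4 with dt=0.01: 762 steps to T=7.62. Trajectory (selected grid times):
t=0.00: Q=14.82 Y=29.54 M=19.81
t=0.85: Q=3.21 Y=13.53 M=51.16
t=1.69: Q=3.30 Y=10.76 M=58.71
t=1.91: Q=3.48 Y=10.28 M=60.37
t=1.92: Q=3.49 Y=10.26 M=60.45
t=2.54: Q=4.12 Y=9.17 M=65.00
t=3.39: Q=5.10 Y=8.08 M=71.19
t=4.23: Q=6.16 Y=7.30 M=77.47
t=5.08: Q=7.29 Y=6.74 M=84.10
t=5.93: Q=8.47 Y=6.34 M=91.14
t=6.77: Q=9.67 Y=6.06 M=98.58
t=7.62: Q=10.92 Y=5.86 M=106.69
M(1.91)=60.375 < 60.411 but M(1.92)=60.449 ≥ 60.411, so the first grid time is t=1.92.

Threshold first reached at t = 1.92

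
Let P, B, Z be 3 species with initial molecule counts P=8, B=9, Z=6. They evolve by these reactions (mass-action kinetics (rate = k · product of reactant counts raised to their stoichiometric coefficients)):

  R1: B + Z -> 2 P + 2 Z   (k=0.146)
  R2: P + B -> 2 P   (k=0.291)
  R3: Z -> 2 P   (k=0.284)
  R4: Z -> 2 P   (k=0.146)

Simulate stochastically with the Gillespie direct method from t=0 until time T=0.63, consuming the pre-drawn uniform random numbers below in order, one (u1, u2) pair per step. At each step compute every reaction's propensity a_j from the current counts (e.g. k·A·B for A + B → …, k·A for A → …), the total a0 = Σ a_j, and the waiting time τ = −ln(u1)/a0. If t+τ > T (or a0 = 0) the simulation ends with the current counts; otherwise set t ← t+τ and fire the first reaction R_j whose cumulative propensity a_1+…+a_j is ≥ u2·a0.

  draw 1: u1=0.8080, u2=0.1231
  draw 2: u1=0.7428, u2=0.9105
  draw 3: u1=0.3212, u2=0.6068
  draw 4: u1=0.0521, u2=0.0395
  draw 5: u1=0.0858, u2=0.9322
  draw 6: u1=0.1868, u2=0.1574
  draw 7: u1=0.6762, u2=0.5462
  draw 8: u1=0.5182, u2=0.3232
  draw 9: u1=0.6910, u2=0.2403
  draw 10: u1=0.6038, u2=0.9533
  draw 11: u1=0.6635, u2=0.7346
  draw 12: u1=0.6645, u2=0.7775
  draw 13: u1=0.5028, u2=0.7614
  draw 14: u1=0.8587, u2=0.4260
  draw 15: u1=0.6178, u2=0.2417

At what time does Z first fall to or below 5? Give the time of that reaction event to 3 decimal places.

Threshold first reached at t = 0.471

t=0.000: P=8 B=9 Z=6
Draw 1: a1=7.884, a2=20.952, a3=1.704, a4=0.876, a0=31.416; τ=−ln(0.8080)/31.416=0.007 → t=0.007; u2·a0=0.1231·31.416=3.867 ≤ a1=7.884 → R1 fires; P=10 B=8 Z=7
Draw 2: a1=8.176, a2=23.280, a3=1.988, a4=1.022, a0=34.466; τ=−ln(0.7428)/34.466=0.009 → t=0.015; u2·a0=0.9105·34.466=31.381; a1=8.176 < 31.381 ≤ a1+a2=31.456 → R2 fires; P=11 B=7 Z=7
Draw 3: a1=7.154, a2=22.407, a3=1.988, a4=1.022, a0=32.571; τ=−ln(0.3212)/32.571=0.035 → t=0.050; u2·a0=0.6068·32.571=19.764; a1=7.154 < 19.764 ≤ a1+a2=29.561 → R2 fires; P=12 B=6 Z=7
Draw 4: a1=6.132, a2=20.952, a3=1.988, a4=1.022, a0=30.094; τ=−ln(0.0521)/30.094=0.098 → t=0.148; u2·a0=0.0395·30.094=1.189 ≤ a1=6.132 → R1 fires; P=14 B=5 Z=8
Draw 5: a1=5.840, a2=20.370, a3=2.272, a4=1.168, a0=29.650; τ=−ln(0.0858)/29.650=0.083 → t=0.231; u2·a0=0.9322·29.650=27.640; a1+a2=26.210 < 27.640 ≤ a1+…+a3=28.482 → R3 fires; P=16 B=5 Z=7
Draw 6: a1=5.110, a2=23.280, a3=1.988, a4=1.022, a0=31.400; τ=−ln(0.1868)/31.400=0.053 → t=0.285; u2·a0=0.1574·31.400=4.942 ≤ a1=5.110 → R1 fires; P=18 B=4 Z=8
Draw 7: a1=4.672, a2=20.952, a3=2.272, a4=1.168, a0=29.064; τ=−ln(0.6762)/29.064=0.013 → t=0.298; u2·a0=0.5462·29.064=15.875; a1=4.672 < 15.875 ≤ a1+a2=25.624 → R2 fires; P=19 B=3 Z=8
Draw 8: a1=3.504, a2=16.587, a3=2.272, a4=1.168, a0=23.531; τ=−ln(0.5182)/23.531=0.028 → t=0.326; u2·a0=0.3232·23.531=7.605; a1=3.504 < 7.605 ≤ a1+a2=20.091 → R2 fires; P=20 B=2 Z=8
Draw 9: a1=2.336, a2=11.640, a3=2.272, a4=1.168, a0=17.416; τ=−ln(0.6910)/17.416=0.021 → t=0.347; u2·a0=0.2403·17.416=4.185; a1=2.336 < 4.185 ≤ a1+a2=13.976 → R2 fires; P=21 B=1 Z=8
Draw 10: a1=1.168, a2=6.111, a3=2.272, a4=1.168, a0=10.719; τ=−ln(0.6038)/10.719=0.047 → t=0.394; u2·a0=0.9533·10.719=10.218; a1+…+a3=9.551 < 10.218 ≤ a1+…+a4=10.719 → R4 fires; P=23 B=1 Z=7
Draw 11: a1=1.022, a2=6.693, a3=1.988, a4=1.022, a0=10.725; τ=−ln(0.6635)/10.725=0.038 → t=0.433; u2·a0=0.7346·10.725=7.879; a1+a2=7.715 < 7.879 ≤ a1+…+a3=9.703 → R3 fires; P=25 B=1 Z=6
Draw 12: a1=0.876, a2=7.275, a3=1.704, a4=0.876, a0=10.731; τ=−ln(0.6645)/10.731=0.038 → t=0.471; u2·a0=0.7775·10.731=8.343; a1+a2=8.151 < 8.343 ≤ a1+…+a3=9.855 → R3 fires; P=27 B=1 Z=5
Draw 13: a1=0.730, a2=7.857, a3=1.420, a4=0.730, a0=10.737; τ=−ln(0.5028)/10.737=0.064 → t=0.535; u2·a0=0.7614·10.737=8.175; a1=0.730 < 8.175 ≤ a1+a2=8.587 → R2 fires; P=28 B=0 Z=5
Draw 14: a1=0.000, a2=0.000, a3=1.420, a4=0.730, a0=2.150; τ=−ln(0.8587)/2.150=0.071 → t=0.606; u2·a0=0.4260·2.150=0.916; a1+a2=0.000 < 0.916 ≤ a1+…+a3=1.420 → R3 fires; P=30 B=0 Z=4
Draw 15: a1=0.000, a2=0.000, a3=1.136, a4=0.584, a0=1.720; τ=−ln(0.6178)/1.720=0.280 → t=0.886 > T=0.63: stop.
Z first becomes ≤ 5 when it reaches 5 at the event at t=0.471.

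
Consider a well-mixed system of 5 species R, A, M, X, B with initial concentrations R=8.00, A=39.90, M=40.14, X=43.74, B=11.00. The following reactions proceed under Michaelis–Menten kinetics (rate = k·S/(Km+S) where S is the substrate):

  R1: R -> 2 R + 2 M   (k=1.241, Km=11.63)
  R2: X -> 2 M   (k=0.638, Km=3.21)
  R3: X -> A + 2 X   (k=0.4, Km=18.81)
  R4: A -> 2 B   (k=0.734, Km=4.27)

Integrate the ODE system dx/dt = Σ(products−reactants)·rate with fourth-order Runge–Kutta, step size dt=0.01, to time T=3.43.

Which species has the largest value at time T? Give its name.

RK4 with dt=0.01: 343 steps to T=3.43. Trajectory (selected grid times):
t=0.00: R=8.00 A=39.90 M=40.14 X=43.74 B=11.00
t=0.38: R=8.19 A=39.75 M=40.98 X=43.62 B=11.50
t=0.76: R=8.39 A=39.61 M=41.82 X=43.50 B=12.01
t=1.14: R=8.59 A=39.46 M=42.67 X=43.38 B=12.51
t=1.52: R=8.79 A=39.32 M=43.53 X=43.26 B=13.01
t=1.91: R=9.00 A=39.17 M=44.41 X=43.14 B=13.53
t=2.29: R=9.21 A=39.02 M=45.28 X=43.02 B=14.03
t=2.67: R=9.42 A=38.88 M=46.15 X=42.90 B=14.54
t=3.05: R=9.63 A=38.73 M=47.02 X=42.78 B=15.04
t=3.43: R=9.84 A=38.59 M=47.90 X=42.66 B=15.54
At T=3.43: R=9.84 A=38.59 M=47.90 X=42.66 B=15.54; the largest is M.

Dominant species at T: M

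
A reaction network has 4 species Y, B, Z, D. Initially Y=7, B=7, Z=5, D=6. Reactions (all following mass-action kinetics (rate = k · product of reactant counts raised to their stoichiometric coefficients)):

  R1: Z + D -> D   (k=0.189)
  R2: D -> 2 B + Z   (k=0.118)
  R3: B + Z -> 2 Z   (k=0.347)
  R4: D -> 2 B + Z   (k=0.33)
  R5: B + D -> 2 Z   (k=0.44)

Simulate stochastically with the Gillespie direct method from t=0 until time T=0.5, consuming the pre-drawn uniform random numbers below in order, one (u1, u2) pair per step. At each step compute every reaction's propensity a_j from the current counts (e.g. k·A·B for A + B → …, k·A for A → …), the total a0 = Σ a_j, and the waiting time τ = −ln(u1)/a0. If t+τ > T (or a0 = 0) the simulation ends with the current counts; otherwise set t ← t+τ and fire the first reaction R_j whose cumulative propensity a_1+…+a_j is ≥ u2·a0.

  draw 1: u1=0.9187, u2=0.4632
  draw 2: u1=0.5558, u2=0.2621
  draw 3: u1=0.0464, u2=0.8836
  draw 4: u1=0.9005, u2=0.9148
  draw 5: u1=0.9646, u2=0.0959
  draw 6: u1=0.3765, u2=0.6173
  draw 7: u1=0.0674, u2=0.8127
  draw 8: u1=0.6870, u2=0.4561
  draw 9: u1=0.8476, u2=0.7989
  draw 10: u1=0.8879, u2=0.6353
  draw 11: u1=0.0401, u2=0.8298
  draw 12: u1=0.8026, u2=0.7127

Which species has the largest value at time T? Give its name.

Dominant species at T: Z

t=0.000: Y=7 B=7 Z=5 D=6
Draw 1: a1=5.670, a2=0.708, a3=12.145, a4=1.980, a5=18.480, a0=38.983; τ=−ln(0.9187)/38.983=0.002 → t=0.002; u2·a0=0.4632·38.983=18.057; a1+a2=6.378 < 18.057 ≤ a1+…+a3=18.523 → R3 fires; Y=7 B=6 Z=6 D=6
Draw 2: a1=6.804, a2=0.708, a3=12.492, a4=1.980, a5=15.840, a0=37.824; τ=−ln(0.5558)/37.824=0.016 → t=0.018; u2·a0=0.2621·37.824=9.914; a1+a2=7.512 < 9.914 ≤ a1+…+a3=20.004 → R3 fires; Y=7 B=5 Z=7 D=6
Draw 3: a1=7.938, a2=0.708, a3=12.145, a4=1.980, a5=13.200, a0=35.971; τ=−ln(0.0464)/35.971=0.085 → t=0.103; u2·a0=0.8836·35.971=31.784; a1+…+a4=22.771 < 31.784 ≤ a1+…+a5=35.971 → R5 fires; Y=7 B=4 Z=9 D=5
Draw 4: a1=8.505, a2=0.590, a3=12.492, a4=1.650, a5=8.800, a0=32.037; τ=−ln(0.9005)/32.037=0.003 → t=0.106; u2·a0=0.9148·32.037=29.307; a1+…+a4=23.237 < 29.307 ≤ a1+…+a5=32.037 → R5 fires; Y=7 B=3 Z=11 D=4
Draw 5: a1=8.316, a2=0.472, a3=11.451, a4=1.320, a5=5.280, a0=26.839; τ=−ln(0.9646)/26.839=0.001 → t=0.108; u2·a0=0.0959·26.839=2.574 ≤ a1=8.316 → R1 fires; Y=7 B=3 Z=10 D=4
Draw 6: a1=7.560, a2=0.472, a3=10.410, a4=1.320, a5=5.280, a0=25.042; τ=−ln(0.3765)/25.042=0.039 → t=0.147; u2·a0=0.6173·25.042=15.458; a1+a2=8.032 < 15.458 ≤ a1+…+a3=18.442 → R3 fires; Y=7 B=2 Z=11 D=4
Draw 7: a1=8.316, a2=0.472, a3=7.634, a4=1.320, a5=3.520, a0=21.262; τ=−ln(0.0674)/21.262=0.127 → t=0.274; u2·a0=0.8127·21.262=17.280; a1+…+a3=16.422 < 17.280 ≤ a1+…+a4=17.742 → R4 fires; Y=7 B=4 Z=12 D=3
Draw 8: a1=6.804, a2=0.354, a3=16.656, a4=0.990, a5=5.280, a0=30.084; τ=−ln(0.6870)/30.084=0.012 → t=0.286; u2·a0=0.4561·30.084=13.721; a1+a2=7.158 < 13.721 ≤ a1+…+a3=23.814 → R3 fires; Y=7 B=3 Z=13 D=3
Draw 9: a1=7.371, a2=0.354, a3=13.533, a4=0.990, a5=3.960, a0=26.208; τ=−ln(0.8476)/26.208=0.006 → t=0.292; u2·a0=0.7989·26.208=20.938; a1+a2=7.725 < 20.938 ≤ a1+…+a3=21.258 → R3 fires; Y=7 B=2 Z=14 D=3
Draw 10: a1=7.938, a2=0.354, a3=9.716, a4=0.990, a5=2.640, a0=21.638; τ=−ln(0.8879)/21.638=0.005 → t=0.298; u2·a0=0.6353·21.638=13.747; a1+a2=8.292 < 13.747 ≤ a1+…+a3=18.008 → R3 fires; Y=7 B=1 Z=15 D=3
Draw 11: a1=8.505, a2=0.354, a3=5.205, a4=0.990, a5=1.320, a0=16.374; τ=−ln(0.0401)/16.374=0.196 → t=0.494; u2·a0=0.8298·16.374=13.587; a1+a2=8.859 < 13.587 ≤ a1+…+a3=14.064 → R3 fires; Y=7 B=0 Z=16 D=3
Draw 12: a1=9.072, a2=0.354, a3=0.000, a4=0.990, a5=0.000, a0=10.416; τ=−ln(0.8026)/10.416=0.021 → t=0.515 > T=0.5: stop.
At T=0.5: Y=7 B=0 Z=16 D=3; the largest is Z.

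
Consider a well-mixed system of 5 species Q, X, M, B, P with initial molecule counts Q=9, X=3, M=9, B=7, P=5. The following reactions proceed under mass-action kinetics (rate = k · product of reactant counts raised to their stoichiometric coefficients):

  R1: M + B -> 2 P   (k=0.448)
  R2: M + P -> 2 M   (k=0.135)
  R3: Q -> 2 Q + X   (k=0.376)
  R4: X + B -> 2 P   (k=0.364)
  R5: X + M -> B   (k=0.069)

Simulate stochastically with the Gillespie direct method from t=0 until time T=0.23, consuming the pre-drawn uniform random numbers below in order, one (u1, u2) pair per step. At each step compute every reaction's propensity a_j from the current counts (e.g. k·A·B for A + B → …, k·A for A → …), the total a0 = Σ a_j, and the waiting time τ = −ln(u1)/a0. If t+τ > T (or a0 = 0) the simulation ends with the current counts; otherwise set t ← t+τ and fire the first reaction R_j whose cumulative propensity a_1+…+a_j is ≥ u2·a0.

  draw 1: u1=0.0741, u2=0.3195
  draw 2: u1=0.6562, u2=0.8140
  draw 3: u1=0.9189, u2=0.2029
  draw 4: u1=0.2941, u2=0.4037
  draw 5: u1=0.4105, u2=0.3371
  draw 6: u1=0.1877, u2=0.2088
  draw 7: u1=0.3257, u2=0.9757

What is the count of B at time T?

t=0.000: Q=9 X=3 M=9 B=7 P=5
Draw 1: a1=28.224, a2=6.075, a3=3.384, a4=7.644, a5=1.863, a0=47.190; τ=−ln(0.0741)/47.190=0.055 → t=0.055; u2·a0=0.3195·47.190=15.077 ≤ a1=28.224 → R1 fires; Q=9 X=3 M=8 B=6 P=7
Draw 2: a1=21.504, a2=7.560, a3=3.384, a4=6.552, a5=1.656, a0=40.656; τ=−ln(0.6562)/40.656=0.010 → t=0.066; u2·a0=0.8140·40.656=33.094; a1+…+a3=32.448 < 33.094 ≤ a1+…+a4=39.000 → R4 fires; Q=9 X=2 M=8 B=5 P=9
Draw 3: a1=17.920, a2=9.720, a3=3.384, a4=3.640, a5=1.104, a0=35.768; τ=−ln(0.9189)/35.768=0.002 → t=0.068; u2·a0=0.2029·35.768=7.257 ≤ a1=17.920 → R1 fires; Q=9 X=2 M=7 B=4 P=11
Draw 4: a1=12.544, a2=10.395, a3=3.384, a4=2.912, a5=0.966, a0=30.201; τ=−ln(0.2941)/30.201=0.041 → t=0.108; u2·a0=0.4037·30.201=12.192 ≤ a1=12.544 → R1 fires; Q=9 X=2 M=6 B=3 P=13
Draw 5: a1=8.064, a2=10.530, a3=3.384, a4=2.184, a5=0.828, a0=24.990; τ=−ln(0.4105)/24.990=0.036 → t=0.144; u2·a0=0.3371·24.990=8.424; a1=8.064 < 8.424 ≤ a1+a2=18.594 → R2 fires; Q=9 X=2 M=7 B=3 P=12
Draw 6: a1=9.408, a2=11.340, a3=3.384, a4=2.184, a5=0.966, a0=27.282; τ=−ln(0.1877)/27.282=0.061 → t=0.205; u2·a0=0.2088·27.282=5.696 ≤ a1=9.408 → R1 fires; Q=9 X=2 M=6 B=2 P=14
Draw 7: a1=5.376, a2=11.340, a3=3.384, a4=1.456, a5=0.828, a0=22.384; τ=−ln(0.3257)/22.384=0.050 → t=0.255 > T=0.23: stop.
Read off B at T=0.23: 2

B at T = 2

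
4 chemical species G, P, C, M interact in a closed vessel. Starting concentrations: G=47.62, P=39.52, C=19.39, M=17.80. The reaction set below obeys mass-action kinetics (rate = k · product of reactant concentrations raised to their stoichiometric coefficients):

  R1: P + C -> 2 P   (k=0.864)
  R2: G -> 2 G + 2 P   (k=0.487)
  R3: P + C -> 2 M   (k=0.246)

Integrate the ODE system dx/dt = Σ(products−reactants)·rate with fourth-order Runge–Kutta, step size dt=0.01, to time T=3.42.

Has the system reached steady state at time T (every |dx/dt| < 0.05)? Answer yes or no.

Steady state at T: no

RK4 with dt=0.01: 342 steps to T=3.42. Trajectory (selected grid times):
t=0.00: G=47.62 P=39.52 C=19.39 M=17.80
t=0.38: G=57.30 P=69.68 C=0.00 M=26.39
t=0.76: G=68.95 P=92.97 C=0.00 M=26.39
t=1.14: G=82.97 P=121.01 C=0.00 M=26.39
t=1.52: G=99.83 P=154.74 C=0.00 M=26.39
t=1.90: G=120.13 P=195.33 C=0.00 M=26.39
t=2.28: G=144.55 P=244.17 C=0.00 M=26.39
t=2.66: G=173.93 P=302.94 C=0.00 M=26.39
t=3.04: G=209.29 P=373.66 C=0.00 M=26.39
t=3.42: G=251.84 P=458.75 C=0.00 M=26.39
Rates at T: R1=0.0000, R2=122.6459, R3=0.0000
dx/dt at T (Σ net stoichiometry × rate): G=+122.6459, P=+245.2919, C=-0.0000, M=+0.0000
Largest |dx/dt| is |+245.2919| (P) ≥ 0.05 → not steady.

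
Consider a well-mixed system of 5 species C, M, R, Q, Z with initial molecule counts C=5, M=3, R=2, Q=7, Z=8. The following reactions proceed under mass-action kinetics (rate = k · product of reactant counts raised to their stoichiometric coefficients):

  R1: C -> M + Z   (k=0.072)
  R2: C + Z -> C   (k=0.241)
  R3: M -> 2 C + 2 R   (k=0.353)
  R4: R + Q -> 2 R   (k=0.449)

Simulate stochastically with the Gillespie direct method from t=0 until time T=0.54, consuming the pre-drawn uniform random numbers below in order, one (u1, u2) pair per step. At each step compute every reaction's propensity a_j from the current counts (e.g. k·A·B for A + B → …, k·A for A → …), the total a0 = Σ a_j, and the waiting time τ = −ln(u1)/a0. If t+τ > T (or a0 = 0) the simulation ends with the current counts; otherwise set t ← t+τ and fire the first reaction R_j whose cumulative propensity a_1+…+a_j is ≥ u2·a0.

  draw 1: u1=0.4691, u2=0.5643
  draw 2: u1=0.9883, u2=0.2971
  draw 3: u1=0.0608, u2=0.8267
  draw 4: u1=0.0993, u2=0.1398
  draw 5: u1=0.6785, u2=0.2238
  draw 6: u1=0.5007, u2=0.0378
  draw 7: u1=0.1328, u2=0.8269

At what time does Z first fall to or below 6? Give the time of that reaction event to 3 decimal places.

t=0.000: C=5 M=3 R=2 Q=7 Z=8
Draw 1: a1=0.360, a2=9.640, a3=1.059, a4=6.286, a0=17.345; τ=−ln(0.4691)/17.345=0.044 → t=0.044; u2·a0=0.5643·17.345=9.788; a1=0.360 < 9.788 ≤ a1+a2=10.000 → R2 fires; C=5 M=3 R=2 Q=7 Z=7
Draw 2: a1=0.360, a2=8.435, a3=1.059, a4=6.286, a0=16.140; τ=−ln(0.9883)/16.140=0.001 → t=0.044; u2·a0=0.2971·16.140=4.795; a1=0.360 < 4.795 ≤ a1+a2=8.795 → R2 fires; C=5 M=3 R=2 Q=7 Z=6
Draw 3: a1=0.360, a2=7.230, a3=1.059, a4=6.286, a0=14.935; τ=−ln(0.0608)/14.935=0.187 → t=0.232; u2·a0=0.8267·14.935=12.347; a1+…+a3=8.649 < 12.347 ≤ a1+…+a4=14.935 → R4 fires; C=5 M=3 R=3 Q=6 Z=6
Draw 4: a1=0.360, a2=7.230, a3=1.059, a4=8.082, a0=16.731; τ=−ln(0.0993)/16.731=0.138 → t=0.370; u2·a0=0.1398·16.731=2.339; a1=0.360 < 2.339 ≤ a1+a2=7.590 → R2 fires; C=5 M=3 R=3 Q=6 Z=5
Draw 5: a1=0.360, a2=6.025, a3=1.059, a4=8.082, a0=15.526; τ=−ln(0.6785)/15.526=0.025 → t=0.395; u2·a0=0.2238·15.526=3.475; a1=0.360 < 3.475 ≤ a1+a2=6.385 → R2 fires; C=5 M=3 R=3 Q=6 Z=4
Draw 6: a1=0.360, a2=4.820, a3=1.059, a4=8.082, a0=14.321; τ=−ln(0.5007)/14.321=0.048 → t=0.443; u2·a0=0.0378·14.321=0.541; a1=0.360 < 0.541 ≤ a1+a2=5.180 → R2 fires; C=5 M=3 R=3 Q=6 Z=3
Draw 7: a1=0.360, a2=3.615, a3=1.059, a4=8.082, a0=13.116; τ=−ln(0.1328)/13.116=0.154 → t=0.597 > T=0.54: stop.
Z first becomes ≤ 6 when it reaches 6 at the event at t=0.044.

Threshold first reached at t = 0.044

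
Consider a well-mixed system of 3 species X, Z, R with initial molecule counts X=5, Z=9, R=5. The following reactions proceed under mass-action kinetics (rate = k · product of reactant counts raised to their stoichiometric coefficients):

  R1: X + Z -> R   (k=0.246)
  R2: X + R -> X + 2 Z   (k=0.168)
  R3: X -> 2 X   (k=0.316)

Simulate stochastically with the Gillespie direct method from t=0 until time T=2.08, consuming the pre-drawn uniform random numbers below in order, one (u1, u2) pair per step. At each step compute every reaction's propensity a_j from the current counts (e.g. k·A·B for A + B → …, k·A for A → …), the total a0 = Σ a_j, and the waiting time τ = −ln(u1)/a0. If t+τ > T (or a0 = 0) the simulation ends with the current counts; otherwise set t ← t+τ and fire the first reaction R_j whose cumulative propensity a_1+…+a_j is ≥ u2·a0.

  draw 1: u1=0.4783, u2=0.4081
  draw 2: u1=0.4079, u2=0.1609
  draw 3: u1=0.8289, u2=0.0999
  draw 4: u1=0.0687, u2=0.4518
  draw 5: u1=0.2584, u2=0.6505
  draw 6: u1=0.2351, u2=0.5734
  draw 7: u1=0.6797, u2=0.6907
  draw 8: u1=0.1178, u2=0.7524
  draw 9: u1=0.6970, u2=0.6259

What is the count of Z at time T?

Z at T = 13

t=0.000: X=5 Z=9 R=5
Draw 1: a1=11.070, a2=4.200, a3=1.580, a0=16.850; τ=−ln(0.4783)/16.850=0.044 → t=0.044; u2·a0=0.4081·16.850=6.876 ≤ a1=11.070 → R1 fires; X=4 Z=8 R=6
Draw 2: a1=7.872, a2=4.032, a3=1.264, a0=13.168; τ=−ln(0.4079)/13.168=0.068 → t=0.112; u2·a0=0.1609·13.168=2.119 ≤ a1=7.872 → R1 fires; X=3 Z=7 R=7
Draw 3: a1=5.166, a2=3.528, a3=0.948, a0=9.642; τ=−ln(0.8289)/9.642=0.019 → t=0.131; u2·a0=0.0999·9.642=0.963 ≤ a1=5.166 → R1 fires; X=2 Z=6 R=8
Draw 4: a1=2.952, a2=2.688, a3=0.632, a0=6.272; τ=−ln(0.0687)/6.272=0.427 → t=0.558; u2·a0=0.4518·6.272=2.834 ≤ a1=2.952 → R1 fires; X=1 Z=5 R=9
Draw 5: a1=1.230, a2=1.512, a3=0.316, a0=3.058; τ=−ln(0.2584)/3.058=0.443 → t=1.001; u2·a0=0.6505·3.058=1.989; a1=1.230 < 1.989 ≤ a1+a2=2.742 → R2 fires; X=1 Z=7 R=8
Draw 6: a1=1.722, a2=1.344, a3=0.316, a0=3.382; τ=−ln(0.2351)/3.382=0.428 → t=1.429; u2·a0=0.5734·3.382=1.939; a1=1.722 < 1.939 ≤ a1+a2=3.066 → R2 fires; X=1 Z=9 R=7
Draw 7: a1=2.214, a2=1.176, a3=0.316, a0=3.706; τ=−ln(0.6797)/3.706=0.104 → t=1.533; u2·a0=0.6907·3.706=2.560; a1=2.214 < 2.560 ≤ a1+a2=3.390 → R2 fires; X=1 Z=11 R=6
Draw 8: a1=2.706, a2=1.008, a3=0.316, a0=4.030; τ=−ln(0.1178)/4.030=0.531 → t=2.064; u2·a0=0.7524·4.030=3.032; a1=2.706 < 3.032 ≤ a1+a2=3.714 → R2 fires; X=1 Z=13 R=5
Draw 9: a1=3.198, a2=0.840, a3=0.316, a0=4.354; τ=−ln(0.6970)/4.354=0.083 → t=2.147 > T=2.08: stop.
Read off Z at T=2.08: 13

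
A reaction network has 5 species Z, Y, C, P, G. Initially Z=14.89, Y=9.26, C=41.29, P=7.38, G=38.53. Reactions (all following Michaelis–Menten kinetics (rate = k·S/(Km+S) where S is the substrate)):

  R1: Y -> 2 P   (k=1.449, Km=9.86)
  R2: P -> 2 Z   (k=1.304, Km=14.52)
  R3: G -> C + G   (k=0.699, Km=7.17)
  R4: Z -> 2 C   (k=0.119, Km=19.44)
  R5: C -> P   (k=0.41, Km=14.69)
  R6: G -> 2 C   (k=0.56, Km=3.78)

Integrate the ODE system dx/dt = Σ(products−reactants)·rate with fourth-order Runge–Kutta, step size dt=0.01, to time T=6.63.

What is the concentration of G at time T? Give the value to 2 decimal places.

RK4 with dt=0.01: 663 steps to T=6.63. Trajectory (selected grid times):
t=0.00: Z=14.89 Y=9.26 C=41.29 P=7.38 G=38.53
t=0.74: Z=15.53 Y=8.75 C=42.33 P=8.29 G=38.15
t=1.47: Z=16.20 Y=8.26 C=43.36 P=9.14 G=37.78
t=2.21: Z=16.93 Y=7.78 C=44.40 P=9.94 G=37.40
t=2.95: Z=17.69 Y=7.31 C=45.44 P=10.70 G=37.03
t=3.68: Z=18.47 Y=6.87 C=46.47 P=11.40 G=36.66
t=4.42: Z=19.29 Y=6.44 C=47.51 P=12.06 G=36.28
t=5.16: Z=20.13 Y=6.02 C=48.55 P=12.68 G=35.91
t=5.89: Z=20.99 Y=5.63 C=49.57 P=13.25 G=35.54
t=6.63: Z=21.87 Y=5.25 C=50.60 P=13.78 G=35.16
Read off G at T=6.63: 35.16

G at T = 35.16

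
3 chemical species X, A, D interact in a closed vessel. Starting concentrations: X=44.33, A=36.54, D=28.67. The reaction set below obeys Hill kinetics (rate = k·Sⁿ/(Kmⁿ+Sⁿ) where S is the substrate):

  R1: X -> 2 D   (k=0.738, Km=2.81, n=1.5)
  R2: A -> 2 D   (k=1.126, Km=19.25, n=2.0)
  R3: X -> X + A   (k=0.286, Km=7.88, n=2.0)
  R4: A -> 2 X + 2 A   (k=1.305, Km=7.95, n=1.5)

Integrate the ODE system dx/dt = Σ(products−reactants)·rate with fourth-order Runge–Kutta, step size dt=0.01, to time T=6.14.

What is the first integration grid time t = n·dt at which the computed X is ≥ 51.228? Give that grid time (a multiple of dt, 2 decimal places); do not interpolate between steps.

RK4 with dt=0.01: 614 steps to T=6.14. Trajectory (selected grid times):
t=0.00: X=44.33 A=36.54 D=28.67
t=0.68: X=45.45 A=36.93 D=30.86
t=1.36: X=46.57 A=37.33 D=33.06
t=2.05: X=47.71 A=37.72 D=35.29
t=2.73: X=48.83 A=38.11 D=37.50
t=3.41: X=49.96 A=38.50 D=39.71
t=4.09: X=51.09 A=38.89 D=41.93
t=4.17: X=51.22 A=38.94 D=42.19
t=4.18: X=51.24 A=38.94 D=42.22
t=4.78: X=52.23 A=39.28 D=44.18
t=5.46: X=53.37 A=39.67 D=46.41
t=6.14: X=54.50 A=40.05 D=48.65
X(4.17)=51.220 < 51.228 but X(4.18)=51.236 ≥ 51.228, so the first grid time is t=4.18.

Threshold first reached at t = 4.18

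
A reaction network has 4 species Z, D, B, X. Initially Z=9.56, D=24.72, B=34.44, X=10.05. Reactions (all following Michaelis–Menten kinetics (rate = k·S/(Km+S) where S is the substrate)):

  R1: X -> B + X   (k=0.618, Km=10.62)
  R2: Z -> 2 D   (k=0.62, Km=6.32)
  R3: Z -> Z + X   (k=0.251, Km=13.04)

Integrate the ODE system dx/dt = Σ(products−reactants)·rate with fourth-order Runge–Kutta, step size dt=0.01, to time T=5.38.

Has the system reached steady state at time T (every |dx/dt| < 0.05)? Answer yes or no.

RK4 with dt=0.01: 538 steps to T=5.38. Trajectory (selected grid times):
t=0.00: Z=9.56 D=24.72 B=34.44 X=10.05
t=0.60: Z=9.34 D=25.17 B=34.62 X=10.11
t=1.20: Z=9.12 D=25.61 B=34.80 X=10.18
t=1.79: Z=8.90 D=26.04 B=34.98 X=10.24
t=2.39: Z=8.68 D=26.47 B=35.16 X=10.30
t=2.99: Z=8.47 D=26.90 B=35.35 X=10.36
t=3.59: Z=8.26 D=27.32 B=35.53 X=10.42
t=4.18: Z=8.05 D=27.73 B=35.71 X=10.47
t=4.78: Z=7.85 D=28.15 B=35.89 X=10.53
t=5.38: Z=7.64 D=28.56 B=36.08 X=10.59
Rates at T: R1=0.3085, R2=0.3393, R3=0.0927
dx/dt at T (Σ net stoichiometry × rate): Z=-0.3393, D=+0.6787, B=+0.3085, X=+0.0927
Largest |dx/dt| is |+0.6787| (D) ≥ 0.05 → not steady.

Steady state at T: no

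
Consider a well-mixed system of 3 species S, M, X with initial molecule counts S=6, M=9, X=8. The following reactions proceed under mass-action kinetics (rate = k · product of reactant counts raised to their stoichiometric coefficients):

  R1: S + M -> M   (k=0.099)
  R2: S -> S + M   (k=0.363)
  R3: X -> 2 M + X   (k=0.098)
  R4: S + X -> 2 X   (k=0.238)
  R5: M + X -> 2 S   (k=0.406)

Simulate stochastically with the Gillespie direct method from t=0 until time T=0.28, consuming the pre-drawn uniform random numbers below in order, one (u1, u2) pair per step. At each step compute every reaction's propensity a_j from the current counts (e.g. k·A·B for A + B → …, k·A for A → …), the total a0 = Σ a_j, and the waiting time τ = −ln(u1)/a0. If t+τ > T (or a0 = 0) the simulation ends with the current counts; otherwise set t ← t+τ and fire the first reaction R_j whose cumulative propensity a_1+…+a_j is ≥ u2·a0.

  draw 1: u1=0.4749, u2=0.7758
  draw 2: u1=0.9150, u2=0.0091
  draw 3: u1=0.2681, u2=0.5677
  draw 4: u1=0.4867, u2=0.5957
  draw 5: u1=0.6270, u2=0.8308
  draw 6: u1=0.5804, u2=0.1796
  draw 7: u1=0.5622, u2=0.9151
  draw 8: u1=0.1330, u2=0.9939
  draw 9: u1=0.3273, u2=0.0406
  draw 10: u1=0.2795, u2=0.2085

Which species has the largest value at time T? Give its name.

t=0.000: S=6 M=9 X=8
Draw 1: a1=5.346, a2=2.178, a3=0.784, a4=11.424, a5=29.232, a0=48.964; τ=−ln(0.4749)/48.964=0.015 → t=0.015; u2·a0=0.7758·48.964=37.986; a1+…+a4=19.732 < 37.986 ≤ a1+…+a5=48.964 → R5 fires; S=8 M=8 X=7
Draw 2: a1=6.336, a2=2.904, a3=0.686, a4=13.328, a5=22.736, a0=45.990; τ=−ln(0.9150)/45.990=0.002 → t=0.017; u2·a0=0.0091·45.990=0.419 ≤ a1=6.336 → R1 fires; S=7 M=8 X=7
Draw 3: a1=5.544, a2=2.541, a3=0.686, a4=11.662, a5=22.736, a0=43.169; τ=−ln(0.2681)/43.169=0.030 → t=0.048; u2·a0=0.5677·43.169=24.507; a1+…+a4=20.433 < 24.507 ≤ a1+…+a5=43.169 → R5 fires; S=9 M=7 X=6
Draw 4: a1=6.237, a2=3.267, a3=0.588, a4=12.852, a5=17.052, a0=39.996; τ=−ln(0.4867)/39.996=0.018 → t=0.066; u2·a0=0.5957·39.996=23.826; a1+…+a4=22.944 < 23.826 ≤ a1+…+a5=39.996 → R5 fires; S=11 M=6 X=5
Draw 5: a1=6.534, a2=3.993, a3=0.490, a4=13.090, a5=12.180, a0=36.287; τ=−ln(0.6270)/36.287=0.013 → t=0.079; u2·a0=0.8308·36.287=30.147; a1+…+a4=24.107 < 30.147 ≤ a1+…+a5=36.287 → R5 fires; S=13 M=5 X=4
Draw 6: a1=6.435, a2=4.719, a3=0.392, a4=12.376, a5=8.120, a0=32.042; τ=−ln(0.5804)/32.042=0.017 → t=0.095; u2·a0=0.1796·32.042=5.755 ≤ a1=6.435 → R1 fires; S=12 M=5 X=4
Draw 7: a1=5.940, a2=4.356, a3=0.392, a4=11.424, a5=8.120, a0=30.232; τ=−ln(0.5622)/30.232=0.019 → t=0.115; u2·a0=0.9151·30.232=27.665; a1+…+a4=22.112 < 27.665 ≤ a1+…+a5=30.232 → R5 fires; S=14 M=4 X=3
Draw 8: a1=5.544, a2=5.082, a3=0.294, a4=9.996, a5=4.872, a0=25.788; τ=−ln(0.1330)/25.788=0.078 → t=0.193; u2·a0=0.9939·25.788=25.631; a1+…+a4=20.916 < 25.631 ≤ a1+…+a5=25.788 → R5 fires; S=16 M=3 X=2
Draw 9: a1=4.752, a2=5.808, a3=0.196, a4=7.616, a5=2.436, a0=20.808; τ=−ln(0.3273)/20.808=0.054 → t=0.246; u2·a0=0.0406·20.808=0.845 ≤ a1=4.752 → R1 fires; S=15 M=3 X=2
Draw 10: a1=4.455, a2=5.445, a3=0.196, a4=7.140, a5=2.436, a0=19.672; τ=−ln(0.2795)/19.672=0.065 → t=0.311 > T=0.28: stop.
At T=0.28: S=15 M=3 X=2; the largest is S.

Dominant species at T: S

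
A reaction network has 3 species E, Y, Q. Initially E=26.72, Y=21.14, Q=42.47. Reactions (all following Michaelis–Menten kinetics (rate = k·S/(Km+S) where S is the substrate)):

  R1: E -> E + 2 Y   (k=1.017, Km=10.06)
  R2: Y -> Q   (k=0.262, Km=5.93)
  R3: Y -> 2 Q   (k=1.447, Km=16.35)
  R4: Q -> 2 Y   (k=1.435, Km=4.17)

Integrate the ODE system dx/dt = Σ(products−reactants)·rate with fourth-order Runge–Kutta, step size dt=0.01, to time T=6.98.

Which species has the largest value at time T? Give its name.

RK4 with dt=0.01: 698 steps to T=6.98. Trajectory (selected grid times):
t=0.00: E=26.72 Y=21.14 Q=42.47
t=0.78: E=26.72 Y=23.52 Q=42.91
t=1.55: E=26.72 Y=25.84 Q=43.41
t=2.33: E=26.72 Y=28.16 Q=43.96
t=3.10: E=26.72 Y=30.44 Q=44.55
t=3.88: E=26.72 Y=32.72 Q=45.18
t=4.65: E=26.72 Y=34.96 Q=45.85
t=5.43: E=26.72 Y=37.22 Q=46.55
t=6.20: E=26.72 Y=39.43 Q=47.27
t=6.98: E=26.72 Y=41.66 Q=48.03
At T=6.98: E=26.72 Y=41.66 Q=48.03; the largest is Q.

Dominant species at T: Q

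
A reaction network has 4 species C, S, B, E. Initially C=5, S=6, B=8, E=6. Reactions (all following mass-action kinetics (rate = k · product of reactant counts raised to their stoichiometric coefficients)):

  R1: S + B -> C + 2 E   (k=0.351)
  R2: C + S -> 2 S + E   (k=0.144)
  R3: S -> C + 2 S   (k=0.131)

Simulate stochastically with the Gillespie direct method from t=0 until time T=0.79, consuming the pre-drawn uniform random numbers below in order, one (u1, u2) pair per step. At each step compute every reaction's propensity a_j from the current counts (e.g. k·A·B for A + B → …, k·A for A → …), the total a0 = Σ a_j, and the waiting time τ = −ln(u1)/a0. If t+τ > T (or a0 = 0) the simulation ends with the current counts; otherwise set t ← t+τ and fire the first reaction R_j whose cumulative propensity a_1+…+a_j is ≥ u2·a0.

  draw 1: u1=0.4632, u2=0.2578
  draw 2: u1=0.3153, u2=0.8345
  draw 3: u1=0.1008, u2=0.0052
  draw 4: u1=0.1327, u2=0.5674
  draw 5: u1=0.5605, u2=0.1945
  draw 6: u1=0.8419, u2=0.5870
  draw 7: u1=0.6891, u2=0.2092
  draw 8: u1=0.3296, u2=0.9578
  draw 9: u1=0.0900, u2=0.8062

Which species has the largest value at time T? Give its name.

Dominant species at T: E

t=0.000: C=5 S=6 B=8 E=6
Draw 1: a1=16.848, a2=4.320, a3=0.786, a0=21.954; τ=−ln(0.4632)/21.954=0.035 → t=0.035; u2·a0=0.2578·21.954=5.660 ≤ a1=16.848 → R1 fires; C=6 S=5 B=7 E=8
Draw 2: a1=12.285, a2=4.320, a3=0.655, a0=17.260; τ=−ln(0.3153)/17.260=0.067 → t=0.102; u2·a0=0.8345·17.260=14.403; a1=12.285 < 14.403 ≤ a1+a2=16.605 → R2 fires; C=5 S=6 B=7 E=9
Draw 3: a1=14.742, a2=4.320, a3=0.786, a0=19.848; τ=−ln(0.1008)/19.848=0.116 → t=0.218; u2·a0=0.0052·19.848=0.103 ≤ a1=14.742 → R1 fires; C=6 S=5 B=6 E=11
Draw 4: a1=10.530, a2=4.320, a3=0.655, a0=15.505; τ=−ln(0.1327)/15.505=0.130 → t=0.348; u2·a0=0.5674·15.505=8.798 ≤ a1=10.530 → R1 fires; C=7 S=4 B=5 E=13
Draw 5: a1=7.020, a2=4.032, a3=0.524, a0=11.576; τ=−ln(0.5605)/11.576=0.050 → t=0.398; u2·a0=0.1945·11.576=2.252 ≤ a1=7.020 → R1 fires; C=8 S=3 B=4 E=15
Draw 6: a1=4.212, a2=3.456, a3=0.393, a0=8.061; τ=−ln(0.8419)/8.061=0.021 → t=0.419; u2·a0=0.5870·8.061=4.732; a1=4.212 < 4.732 ≤ a1+a2=7.668 → R2 fires; C=7 S=4 B=4 E=16
Draw 7: a1=5.616, a2=4.032, a3=0.524, a0=10.172; τ=−ln(0.6891)/10.172=0.037 → t=0.456; u2·a0=0.2092·10.172=2.128 ≤ a1=5.616 → R1 fires; C=8 S=3 B=3 E=18
Draw 8: a1=3.159, a2=3.456, a3=0.393, a0=7.008; τ=−ln(0.3296)/7.008=0.158 → t=0.614; u2·a0=0.9578·7.008=6.712; a1+a2=6.615 < 6.712 ≤ a1+…+a3=7.008 → R3 fires; C=9 S=4 B=3 E=18
Draw 9: a1=4.212, a2=5.184, a3=0.524, a0=9.920; τ=−ln(0.0900)/9.920=0.243 → t=0.857 > T=0.79: stop.
At T=0.79: C=9 S=4 B=3 E=18; the largest is E.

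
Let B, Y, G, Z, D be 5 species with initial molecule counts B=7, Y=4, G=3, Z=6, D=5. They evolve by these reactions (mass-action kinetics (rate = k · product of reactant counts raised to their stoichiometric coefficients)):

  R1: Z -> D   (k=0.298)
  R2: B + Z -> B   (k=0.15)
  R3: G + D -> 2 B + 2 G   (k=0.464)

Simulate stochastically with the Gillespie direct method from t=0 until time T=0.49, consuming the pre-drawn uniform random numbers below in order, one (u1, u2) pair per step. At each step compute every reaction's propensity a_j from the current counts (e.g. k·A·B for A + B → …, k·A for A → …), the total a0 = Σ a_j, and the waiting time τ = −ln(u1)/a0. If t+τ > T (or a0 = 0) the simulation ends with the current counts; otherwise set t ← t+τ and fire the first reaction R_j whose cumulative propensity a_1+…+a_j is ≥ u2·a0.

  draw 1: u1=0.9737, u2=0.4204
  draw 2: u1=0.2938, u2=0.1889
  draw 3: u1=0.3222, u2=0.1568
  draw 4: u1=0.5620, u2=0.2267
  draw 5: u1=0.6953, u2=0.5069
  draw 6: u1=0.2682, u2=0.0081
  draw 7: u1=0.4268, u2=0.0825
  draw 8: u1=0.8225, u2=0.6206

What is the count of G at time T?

t=0.000: B=7 Y=4 G=3 Z=6 D=5
Draw 1: a1=1.788, a2=6.300, a3=6.960, a0=15.048; τ=−ln(0.9737)/15.048=0.002 → t=0.002; u2·a0=0.4204·15.048=6.326; a1=1.788 < 6.326 ≤ a1+a2=8.088 → R2 fires; B=7 Y=4 G=3 Z=5 D=5
Draw 2: a1=1.490, a2=5.250, a3=6.960, a0=13.700; τ=−ln(0.2938)/13.700=0.089 → t=0.091; u2·a0=0.1889·13.700=2.588; a1=1.490 < 2.588 ≤ a1+a2=6.740 → R2 fires; B=7 Y=4 G=3 Z=4 D=5
Draw 3: a1=1.192, a2=4.200, a3=6.960, a0=12.352; τ=−ln(0.3222)/12.352=0.092 → t=0.183; u2·a0=0.1568·12.352=1.937; a1=1.192 < 1.937 ≤ a1+a2=5.392 → R2 fires; B=7 Y=4 G=3 Z=3 D=5
Draw 4: a1=0.894, a2=3.150, a3=6.960, a0=11.004; τ=−ln(0.5620)/11.004=0.052 → t=0.235; u2·a0=0.2267·11.004=2.495; a1=0.894 < 2.495 ≤ a1+a2=4.044 → R2 fires; B=7 Y=4 G=3 Z=2 D=5
Draw 5: a1=0.596, a2=2.100, a3=6.960, a0=9.656; τ=−ln(0.6953)/9.656=0.038 → t=0.273; u2·a0=0.5069·9.656=4.895; a1+a2=2.696 < 4.895 ≤ a1+…+a3=9.656 → R3 fires; B=9 Y=4 G=4 Z=2 D=4
Draw 6: a1=0.596, a2=2.700, a3=7.424, a0=10.720; τ=−ln(0.2682)/10.720=0.123 → t=0.396; u2·a0=0.0081·10.720=0.087 ≤ a1=0.596 → R1 fires; B=9 Y=4 G=4 Z=1 D=5
Draw 7: a1=0.298, a2=1.350, a3=9.280, a0=10.928; τ=−ln(0.4268)/10.928=0.078 → t=0.474; u2·a0=0.0825·10.928=0.902; a1=0.298 < 0.902 ≤ a1+a2=1.648 → R2 fires; B=9 Y=4 G=4 Z=0 D=5
Draw 8: a1=0.000, a2=0.000, a3=9.280, a0=9.280; τ=−ln(0.8225)/9.280=0.021 → t=0.495 > T=0.49: stop.
Read off G at T=0.49: 4

G at T = 4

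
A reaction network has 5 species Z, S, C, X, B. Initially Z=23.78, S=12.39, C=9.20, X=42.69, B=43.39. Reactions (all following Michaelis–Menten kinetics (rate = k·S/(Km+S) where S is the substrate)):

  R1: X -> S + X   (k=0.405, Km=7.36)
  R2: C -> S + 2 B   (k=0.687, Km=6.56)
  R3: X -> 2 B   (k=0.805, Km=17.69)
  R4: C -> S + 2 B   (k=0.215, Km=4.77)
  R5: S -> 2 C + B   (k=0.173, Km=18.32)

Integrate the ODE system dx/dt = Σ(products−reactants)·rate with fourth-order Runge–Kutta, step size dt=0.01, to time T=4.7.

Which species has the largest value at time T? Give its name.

RK4 with dt=0.01: 470 steps to T=4.7. Trajectory (selected grid times):
t=0.00: Z=23.78 S=12.39 C=9.20 X=42.69 B=43.39
t=0.52: Z=23.78 S=12.81 C=8.99 X=42.39 B=44.58
t=1.04: Z=23.78 S=13.23 C=8.79 X=42.10 B=45.76
t=1.57: Z=23.78 S=13.66 C=8.59 X=41.80 B=46.96
t=2.09: Z=23.78 S=14.07 C=8.39 X=41.51 B=48.14
t=2.61: Z=23.78 S=14.48 C=8.20 X=41.21 B=49.30
t=3.13: Z=23.78 S=14.89 C=8.01 X=40.92 B=50.46
t=3.66: Z=23.78 S=15.30 C=7.82 X=40.62 B=51.64
t=4.18: Z=23.78 S=15.70 C=7.64 X=40.33 B=52.79
t=4.70: Z=23.78 S=16.09 C=7.47 X=40.04 B=53.93
At T=4.7: Z=23.78 S=16.09 C=7.47 X=40.04 B=53.93; the largest is B.

Dominant species at T: B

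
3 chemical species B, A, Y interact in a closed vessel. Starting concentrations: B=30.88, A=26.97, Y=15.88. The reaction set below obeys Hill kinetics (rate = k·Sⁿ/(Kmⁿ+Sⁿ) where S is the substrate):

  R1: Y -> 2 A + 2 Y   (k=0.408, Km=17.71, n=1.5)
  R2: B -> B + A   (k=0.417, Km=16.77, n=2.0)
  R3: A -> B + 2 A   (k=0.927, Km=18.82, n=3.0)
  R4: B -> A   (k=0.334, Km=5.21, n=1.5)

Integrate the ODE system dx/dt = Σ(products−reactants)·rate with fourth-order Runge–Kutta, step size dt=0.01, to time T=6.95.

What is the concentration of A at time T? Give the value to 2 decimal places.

RK4 with dt=0.01: 695 steps to T=6.95. Trajectory (selected grid times):
t=0.00: B=30.88 A=26.97 Y=15.88
t=0.77: B=31.18 A=28.29 Y=16.02
t=1.54: B=31.50 A=29.63 Y=16.17
t=2.32: B=31.84 A=31.01 Y=16.32
t=3.09: B=32.19 A=32.39 Y=16.47
t=3.86: B=32.55 A=33.79 Y=16.62
t=4.63: B=32.92 A=35.20 Y=16.77
t=5.41: B=33.31 A=36.64 Y=16.92
t=6.18: B=33.70 A=38.08 Y=17.07
t=6.95: B=34.10 A=39.52 Y=17.23
Read off A at T=6.95: 39.52

A at T = 39.52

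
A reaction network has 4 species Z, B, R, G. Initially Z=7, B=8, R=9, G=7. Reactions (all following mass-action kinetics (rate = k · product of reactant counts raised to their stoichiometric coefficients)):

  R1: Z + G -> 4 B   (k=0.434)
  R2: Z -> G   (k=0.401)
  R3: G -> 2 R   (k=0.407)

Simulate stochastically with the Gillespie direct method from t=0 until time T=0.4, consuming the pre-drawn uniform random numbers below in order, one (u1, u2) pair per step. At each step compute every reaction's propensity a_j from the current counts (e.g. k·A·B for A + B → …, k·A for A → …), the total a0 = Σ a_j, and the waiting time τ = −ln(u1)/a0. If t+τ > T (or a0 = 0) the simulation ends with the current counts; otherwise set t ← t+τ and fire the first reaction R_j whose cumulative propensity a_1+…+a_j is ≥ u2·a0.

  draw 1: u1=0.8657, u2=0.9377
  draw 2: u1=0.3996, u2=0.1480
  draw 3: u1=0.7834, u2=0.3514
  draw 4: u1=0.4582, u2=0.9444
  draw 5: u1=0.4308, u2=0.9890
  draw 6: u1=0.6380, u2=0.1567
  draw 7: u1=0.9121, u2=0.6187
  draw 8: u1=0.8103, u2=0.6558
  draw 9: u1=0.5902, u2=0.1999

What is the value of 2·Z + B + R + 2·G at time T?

Value at T = 45

Check how each reaction changes W = 2·Z + B + R + 2·G (weight of products minus weight of reactants):
R1: Z + G -> 4 B: (1·4) − (2·1 + 2·1) = 4 − 4 = 0
R2: Z -> G: (2·1) − (2·1) = 2 − 2 = 0
R3: G -> 2 R: (1·2) − (2·1) = 2 − 2 = 0
Every reaction leaves W unchanged, so W is conserved and no simulation is needed: W(T) = W(0) = 2·7 + 8 + 9 + 2·7 = 45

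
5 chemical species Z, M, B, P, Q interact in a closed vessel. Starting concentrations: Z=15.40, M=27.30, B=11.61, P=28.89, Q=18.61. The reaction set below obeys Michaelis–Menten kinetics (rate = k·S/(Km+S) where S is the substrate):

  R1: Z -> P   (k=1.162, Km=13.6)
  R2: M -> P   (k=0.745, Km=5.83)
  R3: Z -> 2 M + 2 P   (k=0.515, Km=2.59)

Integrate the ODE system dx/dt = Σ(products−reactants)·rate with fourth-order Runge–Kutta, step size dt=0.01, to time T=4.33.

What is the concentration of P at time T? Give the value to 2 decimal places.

RK4 with dt=0.01: 433 steps to T=4.33. Trajectory (selected grid times):
t=0.00: Z=15.40 M=27.30 B=11.61 P=28.89 Q=18.61
t=0.48: Z=14.90 M=27.43 B=11.61 P=29.90 Q=18.61
t=0.96: Z=14.40 M=27.55 B=11.61 P=30.91 Q=18.61
t=1.44: Z=13.90 M=27.68 B=11.61 P=31.90 Q=18.61
t=1.92: Z=13.42 M=27.80 B=11.61 P=32.89 Q=18.61
t=2.41: Z=12.92 M=27.92 B=11.61 P=33.90 Q=18.61
t=2.89: Z=12.45 M=28.03 B=11.61 P=34.87 Q=18.61
t=3.37: Z=11.98 M=28.14 B=11.61 P=35.84 Q=18.61
t=3.85: Z=11.52 M=28.25 B=11.61 P=36.80 Q=18.61
t=4.33: Z=11.07 M=28.36 B=11.61 P=37.75 Q=18.61
Read off P at T=4.33: 37.75

P at T = 37.75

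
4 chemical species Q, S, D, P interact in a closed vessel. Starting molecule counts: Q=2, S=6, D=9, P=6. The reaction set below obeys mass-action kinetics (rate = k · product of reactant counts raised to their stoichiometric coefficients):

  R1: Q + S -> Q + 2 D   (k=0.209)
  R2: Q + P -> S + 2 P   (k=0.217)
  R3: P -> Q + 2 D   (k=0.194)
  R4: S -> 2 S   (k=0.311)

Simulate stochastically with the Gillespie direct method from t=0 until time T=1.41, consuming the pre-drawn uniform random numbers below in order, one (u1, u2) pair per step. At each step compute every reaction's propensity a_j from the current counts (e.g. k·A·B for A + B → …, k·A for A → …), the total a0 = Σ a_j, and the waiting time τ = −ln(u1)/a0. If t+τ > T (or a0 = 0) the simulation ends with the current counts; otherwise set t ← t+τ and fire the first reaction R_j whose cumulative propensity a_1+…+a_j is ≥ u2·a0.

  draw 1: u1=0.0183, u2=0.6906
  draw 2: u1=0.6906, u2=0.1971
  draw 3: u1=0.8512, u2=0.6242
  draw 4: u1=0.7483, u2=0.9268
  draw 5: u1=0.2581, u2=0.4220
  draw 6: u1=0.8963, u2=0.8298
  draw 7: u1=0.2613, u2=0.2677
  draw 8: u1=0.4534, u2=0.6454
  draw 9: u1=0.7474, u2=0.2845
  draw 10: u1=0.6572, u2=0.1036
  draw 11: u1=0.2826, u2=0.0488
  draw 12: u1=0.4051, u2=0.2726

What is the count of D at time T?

t=0.000: Q=2 S=6 D=9 P=6
Draw 1: a1=2.508, a2=2.604, a3=1.164, a4=1.866, a0=8.142; τ=−ln(0.0183)/8.142=0.491 → t=0.491; u2·a0=0.6906·8.142=5.623; a1+a2=5.112 < 5.623 ≤ a1+…+a3=6.276 → R3 fires; Q=3 S=6 D=11 P=5
Draw 2: a1=3.762, a2=3.255, a3=0.970, a4=1.866, a0=9.853; τ=−ln(0.6906)/9.853=0.038 → t=0.529; u2·a0=0.1971·9.853=1.942 ≤ a1=3.762 → R1 fires; Q=3 S=5 D=13 P=5
Draw 3: a1=3.135, a2=3.255, a3=0.970, a4=1.555, a0=8.915; τ=−ln(0.8512)/8.915=0.018 → t=0.547; u2·a0=0.6242·8.915=5.565; a1=3.135 < 5.565 ≤ a1+a2=6.390 → R2 fires; Q=2 S=6 D=13 P=6
Draw 4: a1=2.508, a2=2.604, a3=1.164, a4=1.866, a0=8.142; τ=−ln(0.7483)/8.142=0.036 → t=0.583; u2·a0=0.9268·8.142=7.546; a1+…+a3=6.276 < 7.546 ≤ a1+…+a4=8.142 → R4 fires; Q=2 S=7 D=13 P=6
Draw 5: a1=2.926, a2=2.604, a3=1.164, a4=2.177, a0=8.871; τ=−ln(0.2581)/8.871=0.153 → t=0.735; u2·a0=0.4220·8.871=3.744; a1=2.926 < 3.744 ≤ a1+a2=5.530 → R2 fires; Q=1 S=8 D=13 P=7
Draw 6: a1=1.672, a2=1.519, a3=1.358, a4=2.488, a0=7.037; τ=−ln(0.8963)/7.037=0.016 → t=0.751; u2·a0=0.8298·7.037=5.839; a1+…+a3=4.549 < 5.839 ≤ a1+…+a4=7.037 → R4 fires; Q=1 S=9 D=13 P=7
Draw 7: a1=1.881, a2=1.519, a3=1.358, a4=2.799, a0=7.557; τ=−ln(0.2613)/7.557=0.178 → t=0.928; u2·a0=0.2677·7.557=2.023; a1=1.881 < 2.023 ≤ a1+a2=3.400 → R2 fires; Q=0 S=10 D=13 P=8
Draw 8: a1=0.000, a2=0.000, a3=1.552, a4=3.110, a0=4.662; τ=−ln(0.4534)/4.662=0.170 → t=1.098; u2·a0=0.6454·4.662=3.009; a1+…+a3=1.552 < 3.009 ≤ a1+…+a4=4.662 → R4 fires; Q=0 S=11 D=13 P=8
Draw 9: a1=0.000, a2=0.000, a3=1.552, a4=3.421, a0=4.973; τ=−ln(0.7474)/4.973=0.059 → t=1.157; u2·a0=0.2845·4.973=1.415; a1+a2=0.000 < 1.415 ≤ a1+…+a3=1.552 → R3 fires; Q=1 S=11 D=15 P=7
Draw 10: a1=2.299, a2=1.519, a3=1.358, a4=3.421, a0=8.597; τ=−ln(0.6572)/8.597=0.049 → t=1.206; u2·a0=0.1036·8.597=0.891 ≤ a1=2.299 → R1 fires; Q=1 S=10 D=17 P=7
Draw 11: a1=2.090, a2=1.519, a3=1.358, a4=3.110, a0=8.077; τ=−ln(0.2826)/8.077=0.156 → t=1.362; u2·a0=0.0488·8.077=0.394 ≤ a1=2.090 → R1 fires; Q=1 S=9 D=19 P=7
Draw 12: a1=1.881, a2=1.519, a3=1.358, a4=2.799, a0=7.557; τ=−ln(0.4051)/7.557=0.120 → t=1.482 > T=1.41: stop.
Read off D at T=1.41: 19

D at T = 19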